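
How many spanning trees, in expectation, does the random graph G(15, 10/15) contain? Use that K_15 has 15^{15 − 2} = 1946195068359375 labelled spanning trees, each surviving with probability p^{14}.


K_15 has 15^{15 − 2} = 1946195068359375 labelled spanning trees.
For each such spanning tree H, let X_H = 1 if all 14 edges of H are present in G. Then P[X_H = 1] = p^{14} = (2/3)^{14} = 16384/4782969.
Summing the indicators: E[X] = Σ_H E[X_H] = 1946195068359375 · p^{14} = 1946195068359375 · 16384/4782969 = 20000000000000/3.
Numerically: E[X] ≈ 6.67e+12.

E[X] = 1946195068359375 · (2/3)^{14} = 20000000000000/3 ≈ 6.67e+12.


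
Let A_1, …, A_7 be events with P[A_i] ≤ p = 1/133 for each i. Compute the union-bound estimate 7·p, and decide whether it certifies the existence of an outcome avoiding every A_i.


Union bound: P[∪_{i=1}^{7} A_i] ≤ Σ_i P[A_i] ≤ 7·p = 7·(1/133) = 1/19.
Numerically: 1/19 ≈ 0.053.
Is 1/19 < 1? YES.
Since P[∪ A_i] ≤ 1/19 < 1, the complement has P[∩ A_i^c] ≥ 1 − 1/19 = 18/19 > 0, so some outcome avoids every A_i.

7·p = 1/19 ≈ 0.053; existence CERTIFIED by the union bound.


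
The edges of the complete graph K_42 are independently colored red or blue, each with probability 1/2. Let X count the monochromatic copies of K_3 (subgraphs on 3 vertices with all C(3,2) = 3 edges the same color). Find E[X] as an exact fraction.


Let X = Σ_S X_S over the C(42, 3) = 11480 subsets S of size 3, where X_S = 1 if the K_3 on S is monochromatic.
For a fixed S, the K_3 on S has C(3, 2) = 3 edges. P[all 3 edges red] = (1/2)^3, and likewise for blue, so P[monochromatic] = 2·(1/2)^3 = 2^{1 − 3} = 1/4.
By linearity: E[X] = C(42, 3) · 2^{1 − 3} = 11480 · 1/4 = 2870.
Numerically: E[X] ≈ 2870.000.

E[X] = C(42,3)·2^(1−C(3,2)) = 2870 ≈ 2870.000.


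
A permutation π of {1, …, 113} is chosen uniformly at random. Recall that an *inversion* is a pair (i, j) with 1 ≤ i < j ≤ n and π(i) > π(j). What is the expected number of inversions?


Write X = Σ X_I over the C(113, 2) = 6328 pairs i < j, with X_I the indicator of one inversion.
There are 6328 indicators.
For each fixed pair i < j, the values π(i) and π(j) are two distinct elements of {1, …, 113} in uniformly random order; by symmetry P[π(i) > π(j)] = 1/2.
By linearity: E[X] = 6328 · (1/2) = C(113, 2) · (1/2) = 6328/2 = 3164 ≈ 3164.00000.

E[X] = 3164 = 3164.00000.


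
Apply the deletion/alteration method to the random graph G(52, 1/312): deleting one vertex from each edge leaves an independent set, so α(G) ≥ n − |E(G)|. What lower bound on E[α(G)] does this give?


E[|E(G)|] = C(52, 2)·p = 1326 · (1/312) = 17/4.
E[α(G)] ≥ n − E[|E(G)|] = 52 − 17/4 = 191/4.
Numerically: ≈ 47.7500.
(This is only a lower bound; the true E[α(G)] may be larger.)

E[α(G)] ≥ 191/4 ≈ 47.7500.


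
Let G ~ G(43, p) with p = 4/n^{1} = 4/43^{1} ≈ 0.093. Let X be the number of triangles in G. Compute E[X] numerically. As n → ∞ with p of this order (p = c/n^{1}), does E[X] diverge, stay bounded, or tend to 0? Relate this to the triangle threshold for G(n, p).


Number of potential triangles: C(43, 3) = 12341.
Each occurs with probability p³ ≈ (0.093)³ ≈ 8.04961e-04.
By linearity: E[X] = C(43, 3)·p³ ≈ 12341 · 8.04961e-04 ≈ 9.934.
Here α = 1, so p = 4/n is exactly at the triangle threshold p ~ 1/n. Asymptotically E[X] → c³/6 = 4³/6 = 32/3 ≈ 10.667, a bounded constant. In this regime the triangle count is asymptotically Poisson(c³/6).

E[X] ≈ 9.934; in regime p = Θ(1/n^{1}) E[X] stays bounded (at the triangle threshold p ~ 1/n).


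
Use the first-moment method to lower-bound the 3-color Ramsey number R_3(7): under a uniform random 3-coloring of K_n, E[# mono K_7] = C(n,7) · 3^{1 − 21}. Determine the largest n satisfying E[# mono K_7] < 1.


We need C(n, 7) · 3^{1 − 21} < 1, i.e. C(n, 7) < 3^{21 − 1} = 3486784401.
Check values of n near the boundary:
  n = 76: C(76, 7) = 2186189400; 2186189400 < 3486784401? YES
  n = 77: C(77, 7) = 2404808340; 2404808340 < 3486784401? YES
  n = 78: C(78, 7) = 2641902120; 2641902120 < 3486784401? YES
  n = 79: C(79, 7) = 2898753715; 2898753715 < 3486784401? YES
  n = 80: C(80, 7) = 3176716400; 3176716400 < 3486784401? YES
  n = 81: C(81, 7) = 3477216600; 3477216600 < 3486784401? YES
  n = 82: C(82, 7) = 3801756816; 3801756816 < 3486784401? NO
The largest n with C(n, 7) < 3486784401 is n = 81 (where E[X] = 42928600/43046721 ≈ 0.9972560). Hence R_3(7) > 81, i.e. R_3(7) ≥ 82.

Largest n = 81; hence R_3(7) > 81.


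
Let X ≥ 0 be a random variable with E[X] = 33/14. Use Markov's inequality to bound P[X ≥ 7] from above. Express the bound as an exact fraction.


μ = E[X] = 33/14, a = 7.
Markov: P[X ≥ 7] ≤ μ/a = (33/14)/7 = 33/98.
Numerically: ≈ 0.33673.
(Since a = 7 > μ = 2.35714, the bound 33/98 is < 1 and informative.)

P[X ≥ 7] ≤ 33/98 ≈ 0.33673.


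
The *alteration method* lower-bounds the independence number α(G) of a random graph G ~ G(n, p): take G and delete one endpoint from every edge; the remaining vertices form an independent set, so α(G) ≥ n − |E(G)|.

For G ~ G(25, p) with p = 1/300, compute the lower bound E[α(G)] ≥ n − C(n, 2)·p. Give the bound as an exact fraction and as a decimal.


E[|E(G)|] = C(25, 2)·p = 300 · (1/300) = 1.
E[α(G)] ≥ n − E[|E(G)|] = 25 − 1 = 24.
Numerically: ≈ 24.00000.
(This is only a lower bound; the true E[α(G)] may be larger.)

E[α(G)] ≥ 24 ≈ 24.00000.


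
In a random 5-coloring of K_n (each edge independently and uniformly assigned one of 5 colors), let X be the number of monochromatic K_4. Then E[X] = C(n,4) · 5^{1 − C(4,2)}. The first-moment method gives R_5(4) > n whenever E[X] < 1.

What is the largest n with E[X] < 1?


We need C(n, 4) · 5^{1 − 6} < 1, i.e. C(n, 4) < 5^{6 − 1} = 3125.
Check values of n near the boundary:
  n = 14: C(14, 4) = 1001; 1001 < 3125? YES
  n = 15: C(15, 4) = 1365; 1365 < 3125? YES
  n = 16: C(16, 4) = 1820; 1820 < 3125? YES
  n = 17: C(17, 4) = 2380; 2380 < 3125? YES
  n = 18: C(18, 4) = 3060; 3060 < 3125? YES
  n = 19: C(19, 4) = 3876; 3876 < 3125? NO
  n = 20: C(20, 4) = 4845; 4845 < 3125? NO
The largest n with C(n, 4) < 3125 is n = 18 (where E[X] = 612/625 ≈ 0.97920). Hence R_5(4) > 18, i.e. R_5(4) ≥ 19.

Largest n = 18; hence R_5(4) > 18.


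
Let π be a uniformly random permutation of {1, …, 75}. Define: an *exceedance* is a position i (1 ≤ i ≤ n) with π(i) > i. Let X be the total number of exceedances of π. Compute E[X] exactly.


Write X = Σ_{i=1}^{75} X_i, where X_i = 1_{π(i) > i}.
For each fixed i, π(i) is uniform over {1, …, 75} (marginal of a uniform permutation), so P[π(i) > i] = (n − i)/n. Summing: Σ_{i=1}^{75} (n − i)/n = (0 + 1 + … + 74)/75 = 75(75 − 1)/(2·75) = (75 − 1)/2.
Hence E[X] = Σ_{i=1}^{75} (75 − i)/75 = 37 ≈ 37.0000.

E[X] = 37 = 37.0000.


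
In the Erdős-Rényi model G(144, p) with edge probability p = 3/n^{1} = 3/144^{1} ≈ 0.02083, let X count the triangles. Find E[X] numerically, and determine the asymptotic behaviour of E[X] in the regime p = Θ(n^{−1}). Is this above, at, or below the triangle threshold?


Number of potential triangles: C(144, 3) = 487344.
Each occurs with probability p³ ≈ (0.02083)³ ≈ 9.042245e-06.
By linearity: E[X] = C(144, 3)·p³ ≈ 487344 · 9.042245e-06 ≈ 4.4067.
Here α = 1, so p = 3/n is exactly at the triangle threshold p ~ 1/n. Asymptotically E[X] → c³/6 = 3³/6 = 9/2 ≈ 4.5000, a bounded constant. In this regime the triangle count is asymptotically Poisson(c³/6).

E[X] ≈ 4.4067; in regime p = Θ(1/n^{1}) E[X] stays bounded (at the triangle threshold p ~ 1/n).


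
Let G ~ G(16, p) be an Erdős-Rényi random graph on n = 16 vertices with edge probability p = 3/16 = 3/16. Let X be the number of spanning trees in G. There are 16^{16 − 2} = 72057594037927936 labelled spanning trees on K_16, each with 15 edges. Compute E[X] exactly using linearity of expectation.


K_16 has 16^{16 − 2} = 72057594037927936 labelled spanning trees.
For each such spanning tree H, let X_H = 1 if all 15 edges of H are present in G. Then P[X_H = 1] = p^{15} = (3/16)^{15} = 14348907/1152921504606846976.
By linearity: E[X] = Σ_H E[X_H] = 72057594037927936 · p^{15} = 72057594037927936 · 14348907/1152921504606846976 = 14348907/16.
Numerically: E[X] ≈ 8.97e+05.

E[X] = 72057594037927936 · (3/16)^{15} = 14348907/16 ≈ 8.97e+05.


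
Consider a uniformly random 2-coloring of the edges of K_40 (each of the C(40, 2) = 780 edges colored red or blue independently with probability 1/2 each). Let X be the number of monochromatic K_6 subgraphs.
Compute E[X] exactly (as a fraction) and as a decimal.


Let X = Σ_S X_S over the C(40, 6) = 3838380 subsets S of size 6, where X_S = 1 if the K_6 on S is monochromatic.
For a fixed S, the K_6 on S has C(6, 2) = 15 edges. P[all 15 edges red] = (1/2)^15, and likewise for blue, so P[monochromatic] = 2·(1/2)^15 = 2^{1 − 15} = 1/16384.
Summing: E[X] = C(40, 6) · 2^{1 − 15} = 3838380 · 1/16384 = 959595/4096.
Numerically: E[X] ≈ 234.276.

E[X] = C(40,6)·2^(1−C(6,2)) = 959595/4096 ≈ 234.276.


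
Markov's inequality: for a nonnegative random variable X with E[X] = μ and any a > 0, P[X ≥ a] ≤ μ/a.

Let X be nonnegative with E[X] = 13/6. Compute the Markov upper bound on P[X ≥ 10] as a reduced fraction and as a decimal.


μ = E[X] = 13/6, a = 10.
Markov: P[X ≥ 10] ≤ μ/a = (13/6)/10 = 13/60.
Numerically: ≈ 0.216667.
(Since a = 10 > μ = 2.166667, the bound 13/60 is < 1 and informative.)

P[X ≥ 10] ≤ 13/60 ≈ 0.216667.


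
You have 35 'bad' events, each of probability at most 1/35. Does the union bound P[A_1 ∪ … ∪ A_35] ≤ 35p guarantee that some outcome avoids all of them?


Union bound: P[∪_{i=1}^{35} A_i] ≤ Σ_i P[A_i] ≤ 35·p = 35·(1/35) = 1.
Numerically: 1 ≈ 1.000.
Is 1 < 1? NO.
Since the bound 1 is ≥ 1, the union bound is uninformative here; it does NOT by itself certify existence.

35·p = 1 ≈ 1.000; existence NOT certified by the union bound.


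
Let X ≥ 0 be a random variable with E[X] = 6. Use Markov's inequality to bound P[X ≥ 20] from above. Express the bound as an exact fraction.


μ = E[X] = 6, a = 20.
Markov: P[X ≥ 20] ≤ μ/a = (6)/20 = 3/10.
Numerically: ≈ 0.300000.
(Since a = 20 > μ = 6.000000, the bound 3/10 is < 1 and informative.)

P[X ≥ 20] ≤ 3/10 ≈ 0.300000.


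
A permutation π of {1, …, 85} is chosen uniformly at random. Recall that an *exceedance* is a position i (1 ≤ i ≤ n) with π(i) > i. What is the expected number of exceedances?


Write X = Σ_{i=1}^{85} X_i, where X_i = 1_{π(i) > i}.
For each fixed i, π(i) is uniform over {1, …, 85} (marginal of a uniform permutation), so P[π(i) > i] = (n − i)/n. Summing: Σ_{i=1}^{85} (n − i)/n = (0 + 1 + … + 84)/85 = 85(85 − 1)/(2·85) = (85 − 1)/2.
Hence E[X] = Σ_{i=1}^{85} (85 − i)/85 = 42 ≈ 42.00000.

E[X] = 42 = 42.00000.


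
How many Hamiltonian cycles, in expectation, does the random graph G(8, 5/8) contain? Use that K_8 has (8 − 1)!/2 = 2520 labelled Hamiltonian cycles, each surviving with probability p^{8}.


K_8 has (8 − 1)!/2 = 2520 labelled Hamiltonian cycles.
For each such Hamiltonian cycle H, let X_H = 1 if all 8 edges of H are present in G. Then P[X_H = 1] = p^{8} = (5/8)^{8} = 390625/16777216.
By linearity of expectation: E[X] = Σ_H E[X_H] = 2520 · p^{8} = 2520 · 390625/16777216 = 123046875/2097152.
Numerically: E[X] ≈ 58.6733.

E[X] = 2520 · (5/8)^{8} = 123046875/2097152 ≈ 58.6733.


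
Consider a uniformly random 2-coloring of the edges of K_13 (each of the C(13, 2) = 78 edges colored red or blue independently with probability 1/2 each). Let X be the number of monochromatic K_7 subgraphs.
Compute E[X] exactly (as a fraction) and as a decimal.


Let X = Σ_S X_S over the C(13, 7) = 1716 subsets S of size 7, where X_S = 1 if the K_7 on S is monochromatic.
For a fixed S, the K_7 on S has C(7, 2) = 21 edges. P[all 21 edges red] = (1/2)^21, and likewise for blue, so P[monochromatic] = 2·(1/2)^21 = 2^{1 − 21} = 1/1048576.
By linearity: E[X] = C(13, 7) · 2^{1 − 21} = 1716 · 1/1048576 = 429/262144.
Numerically: E[X] ≈ 0.001637.

E[X] = C(13,7)·2^(1−C(7,2)) = 429/262144 ≈ 0.001637.


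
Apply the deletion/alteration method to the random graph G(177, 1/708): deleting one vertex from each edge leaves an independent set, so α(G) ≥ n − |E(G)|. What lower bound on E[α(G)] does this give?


E[|E(G)|] = C(177, 2)·p = 15576 · (1/708) = 22.
E[α(G)] ≥ n − E[|E(G)|] = 177 − 22 = 155.
Numerically: ≈ 155.000.
(This is only a lower bound; the true E[α(G)] may be larger.)

E[α(G)] ≥ 155 ≈ 155.000.


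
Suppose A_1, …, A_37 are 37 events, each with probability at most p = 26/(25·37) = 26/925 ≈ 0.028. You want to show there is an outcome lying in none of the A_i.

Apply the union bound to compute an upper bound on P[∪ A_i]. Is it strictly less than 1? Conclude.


Union bound: P[∪_{i=1}^{37} A_i] ≤ Σ_i P[A_i] ≤ 37·p = 37·(26/925) = 26/25.
Numerically: 26/25 ≈ 1.040.
Is 26/25 < 1? NO.
Since the bound 26/25 is ≥ 1, the union bound is uninformative here; it does NOT by itself certify existence.

37·p = 26/25 ≈ 1.040; existence NOT certified by the union bound.


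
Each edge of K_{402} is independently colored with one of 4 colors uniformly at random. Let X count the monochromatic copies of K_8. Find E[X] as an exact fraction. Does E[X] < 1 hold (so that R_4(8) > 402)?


E[X] = C(402, 8) · 4^{1 − 28} = 15770615726749950 · 4^{−27} = 15770615726749950/18014398509481984.
As a reduced fraction: E[X] = 7885307863374975/9007199254740992 ≈ 0.875445.
Is E[X] < 1? YES.
Since E[X] < 1, there exists a 4-coloring of K_{402} with no monochromatic K_8; hence R_4(8) > 402.

E[X] = 7885307863374975/9007199254740992 ≈ 0.875445; E[X] < 1, so R_4(8) > 402.


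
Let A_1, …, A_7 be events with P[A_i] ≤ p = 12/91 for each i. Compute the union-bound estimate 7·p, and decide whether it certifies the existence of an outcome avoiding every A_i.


Union bound: P[∪_{i=1}^{7} A_i] ≤ Σ_i P[A_i] ≤ 7·p = 7·(12/91) = 12/13.
Numerically: 12/13 ≈ 0.92308.
Is 12/13 < 1? YES.
Since P[∪ A_i] ≤ 12/13 < 1, the complement has P[∩ A_i^c] ≥ 1 − 12/13 = 1/13 > 0, so some outcome avoids every A_i.

7·p = 12/13 ≈ 0.92308; existence CERTIFIED by the union bound.


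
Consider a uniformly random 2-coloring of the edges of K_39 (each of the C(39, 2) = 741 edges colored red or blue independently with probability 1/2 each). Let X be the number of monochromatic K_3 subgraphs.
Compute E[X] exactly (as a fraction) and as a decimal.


Let X = Σ_S X_S over the C(39, 3) = 9139 subsets S of size 3, where X_S = 1 if the K_3 on S is monochromatic.
For a fixed S, the K_3 on S has C(3, 2) = 3 edges. P[all 3 edges red] = (1/2)^3, and likewise for blue, so P[monochromatic] = 2·(1/2)^3 = 2^{1 − 3} = 1/4.
Summing: E[X] = C(39, 3) · 2^{1 − 3} = 9139 · 1/4 = 9139/4.
Numerically: E[X] ≈ 2284.7500.

E[X] = C(39,3)·2^(1−C(3,2)) = 9139/4 ≈ 2284.7500.


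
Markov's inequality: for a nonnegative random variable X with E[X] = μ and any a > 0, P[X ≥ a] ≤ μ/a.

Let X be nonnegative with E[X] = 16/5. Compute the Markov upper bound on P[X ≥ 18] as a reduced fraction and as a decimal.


μ = E[X] = 16/5, a = 18.
Markov: P[X ≥ 18] ≤ μ/a = (16/5)/18 = 8/45.
Numerically: ≈ 0.178.
(Since a = 18 > μ = 3.200, the bound 8/45 is < 1 and informative.)

P[X ≥ 18] ≤ 8/45 ≈ 0.178.


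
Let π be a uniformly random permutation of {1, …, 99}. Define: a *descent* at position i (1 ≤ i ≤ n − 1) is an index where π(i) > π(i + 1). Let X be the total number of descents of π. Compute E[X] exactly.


Write X = Σ X_I over i = 1, …, 98, with X_I the indicator of one descent.
There are 98 indicators.
For each fixed i, the pair (π(i), π(i+1)) is a uniformly random ordered pair of distinct values from {1, …, 99}; by symmetry P[π(i) > π(i+1)] = 1/2.
By linearity: E[X] = 98 · (1/2) = (99 − 1) · (1/2) = 49 ≈ 49.00000.

E[X] = 49 = 49.00000.


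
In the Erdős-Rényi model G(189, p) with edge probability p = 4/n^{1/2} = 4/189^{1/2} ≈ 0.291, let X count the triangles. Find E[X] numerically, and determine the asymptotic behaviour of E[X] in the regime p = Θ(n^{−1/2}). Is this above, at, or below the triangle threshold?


Number of potential triangles: C(189, 3) = 1107414.
Each occurs with probability p³ ≈ (0.291)³ ≈ 2.463130e-02.
By linearity: E[X] = C(189, 3)·p³ ≈ 1107414 · 2.463130e-02 ≈ 27277.0423.
Since α = 1/2 < 1, p = c/n^{1/2} ≫ 1/n is above the triangle threshold p ~ 1/n. Asymptotically E[X] ~ (c³/6)·n^{3(1−α)} = (4³/6)·n^{1.5} → ∞; triangles are abundant w.h.p.

E[X] ≈ 27277.0423; in regime p = Θ(1/n^{1/2}) E[X] diverges (above the triangle threshold p ~ 1/n).


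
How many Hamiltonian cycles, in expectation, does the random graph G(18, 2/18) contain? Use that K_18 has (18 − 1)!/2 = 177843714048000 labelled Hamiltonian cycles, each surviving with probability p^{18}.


K_18 has (18 − 1)!/2 = 177843714048000 labelled Hamiltonian cycles.
For each such Hamiltonian cycle H, let X_H = 1 if all 18 edges of H are present in G. Then P[X_H = 1] = p^{18} = (1/9)^{18} = 1/150094635296999121.
Summing the indicators: E[X] = Σ_H E[X_H] = 177843714048000 · p^{18} = 177843714048000 · 1/150094635296999121 = 243955712000/205891132094649.
Numerically: E[X] ≈ 0.0011849.

E[X] = 177843714048000 · (1/9)^{18} = 243955712000/205891132094649 ≈ 0.0011849.


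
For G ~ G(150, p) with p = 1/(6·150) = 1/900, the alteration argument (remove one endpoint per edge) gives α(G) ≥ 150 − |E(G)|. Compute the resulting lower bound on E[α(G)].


E[|E(G)|] = C(150, 2)·p = 11175 · (1/900) = 149/12.
E[α(G)] ≥ n − E[|E(G)|] = 150 − 149/12 = 1651/12.
Numerically: ≈ 137.583333.
(This is only a lower bound; the true E[α(G)] may be larger.)

E[α(G)] ≥ 1651/12 ≈ 137.583333.


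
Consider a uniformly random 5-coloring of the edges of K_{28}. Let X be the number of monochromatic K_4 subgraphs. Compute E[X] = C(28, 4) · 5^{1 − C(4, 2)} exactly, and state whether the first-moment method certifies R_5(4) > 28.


E[X] = C(28, 4) · 5^{1 − 6} = 20475 · 5^{−5} = 20475/3125.
As a reduced fraction: E[X] = 819/125 ≈ 6.552.
Is E[X] < 1? NO.
Since E[X] ≥ 1, the first-moment bound is inconclusive at n = 28; it does NOT by itself certify R_5(4) > 28.

E[X] = 819/125 ≈ 6.552; E[X] ≥ 1; first-moment method inconclusive here.


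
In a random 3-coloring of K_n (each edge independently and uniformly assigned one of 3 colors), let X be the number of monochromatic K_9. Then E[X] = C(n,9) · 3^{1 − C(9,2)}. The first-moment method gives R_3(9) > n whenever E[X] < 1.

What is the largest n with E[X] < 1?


We need C(n, 9) · 3^{1 − 36} < 1, i.e. C(n, 9) < 3^{36 − 1} = 50031545098999707.
Check values of n near the boundary:
  n = 299: C(299, 9) = 46610674441390059; 46610674441390059 < 50031545098999707? YES
  n = 300: C(300, 9) = 48052241692154700; 48052241692154700 < 50031545098999707? YES
  n = 301: C(301, 9) = 49533303936090975; 49533303936090975 < 50031545098999707? YES
  n = 302: C(302, 9) = 51054804739588650; 51054804739588650 < 50031545098999707? NO
  n = 303: C(303, 9) = 52617706925494425; 52617706925494425 < 50031545098999707? NO
  n = 304: C(304, 9) = 54222992899492560; 54222992899492560 < 50031545098999707? NO
The largest n with C(n, 9) < 50031545098999707 is n = 301 (where E[X] = 16511101312030325/16677181699666569 ≈ 0.99004). Hence R_3(9) > 301, i.e. R_3(9) ≥ 302.

Largest n = 301; hence R_3(9) > 301.


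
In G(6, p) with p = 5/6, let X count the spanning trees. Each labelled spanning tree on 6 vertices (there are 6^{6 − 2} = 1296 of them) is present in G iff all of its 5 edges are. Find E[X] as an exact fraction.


K_6 has 6^{6 − 2} = 1296 labelled spanning trees.
For each such spanning tree H, let X_H = 1 if all 5 edges of H are present in G. Then P[X_H = 1] = p^{5} = (5/6)^{5} = 3125/7776.
By linearity: E[X] = Σ_H E[X_H] = 1296 · p^{5} = 1296 · 3125/7776 = 3125/6.
Numerically: E[X] ≈ 520.83.

E[X] = 1296 · (5/6)^{5} = 3125/6 ≈ 520.83.


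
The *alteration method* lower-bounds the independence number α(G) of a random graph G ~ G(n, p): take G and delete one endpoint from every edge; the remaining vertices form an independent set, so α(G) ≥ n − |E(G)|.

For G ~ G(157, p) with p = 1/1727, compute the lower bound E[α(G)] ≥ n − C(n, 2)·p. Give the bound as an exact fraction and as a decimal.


E[|E(G)|] = C(157, 2)·p = 12246 · (1/1727) = 78/11.
E[α(G)] ≥ n − E[|E(G)|] = 157 − 78/11 = 1649/11.
Numerically: ≈ 149.90909.
(This is only a lower bound; the true E[α(G)] may be larger.)

E[α(G)] ≥ 1649/11 ≈ 149.90909.


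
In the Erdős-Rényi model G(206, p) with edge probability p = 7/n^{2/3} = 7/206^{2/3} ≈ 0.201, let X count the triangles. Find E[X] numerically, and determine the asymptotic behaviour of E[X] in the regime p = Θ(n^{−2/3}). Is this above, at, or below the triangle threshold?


Number of potential triangles: C(206, 3) = 1435820.
Each occurs with probability p³ ≈ (0.201)³ ≈ 8.08276e-03.
By linearity: E[X] = C(206, 3)·p³ ≈ 1435820 · 8.08276e-03 ≈ 11605.388.
Since α = 2/3 < 1, p = c/n^{2/3} ≫ 1/n is above the triangle threshold p ~ 1/n. Asymptotically E[X] ~ (c³/6)·n^{3(1−α)} = (7³/6)·n^{1} → ∞; triangles are abundant w.h.p.

E[X] ≈ 11605.388; in regime p = Θ(1/n^{2/3}) E[X] diverges (above the triangle threshold p ~ 1/n).


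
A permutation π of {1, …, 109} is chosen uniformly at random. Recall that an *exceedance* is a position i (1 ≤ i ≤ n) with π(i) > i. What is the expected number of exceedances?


Write X = Σ_{i=1}^{109} X_i, where X_i = 1_{π(i) > i}.
For each fixed i, π(i) is uniform over {1, …, 109} (marginal of a uniform permutation), so P[π(i) > i] = (n − i)/n. Summing: Σ_{i=1}^{109} (n − i)/n = (0 + 1 + … + 108)/109 = 109(109 − 1)/(2·109) = (109 − 1)/2.
Hence E[X] = Σ_{i=1}^{109} (109 − i)/109 = 54 ≈ 54.000.

E[X] = 54 = 54.000.


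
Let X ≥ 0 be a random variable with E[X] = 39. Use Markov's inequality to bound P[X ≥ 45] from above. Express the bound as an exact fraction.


μ = E[X] = 39, a = 45.
Markov: P[X ≥ 45] ≤ μ/a = (39)/45 = 13/15.
Numerically: ≈ 0.86667.
(Since a = 45 > μ = 39.00000, the bound 13/15 is < 1 and informative.)

P[X ≥ 45] ≤ 13/15 ≈ 0.86667.


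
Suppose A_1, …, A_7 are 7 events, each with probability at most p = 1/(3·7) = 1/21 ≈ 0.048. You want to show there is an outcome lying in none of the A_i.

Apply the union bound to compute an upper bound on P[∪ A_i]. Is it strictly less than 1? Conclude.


Union bound: P[∪_{i=1}^{7} A_i] ≤ Σ_i P[A_i] ≤ 7·p = 7·(1/21) = 1/3.
Numerically: 1/3 ≈ 0.333.
Is 1/3 < 1? YES.
Since P[∪ A_i] ≤ 1/3 < 1, the complement has P[∩ A_i^c] ≥ 1 − 1/3 = 2/3 > 0, so some outcome avoids every A_i.

7·p = 1/3 ≈ 0.333; existence CERTIFIED by the union bound.


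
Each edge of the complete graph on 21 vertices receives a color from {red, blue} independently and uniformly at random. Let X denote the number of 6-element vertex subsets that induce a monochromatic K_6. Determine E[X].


Let X = Σ_S X_S over the C(21, 6) = 54264 subsets S of size 6, where X_S = 1 if the K_6 on S is monochromatic.
For a fixed S, the K_6 on S has C(6, 2) = 15 edges. P[all 15 edges red] = (1/2)^15, and likewise for blue, so P[monochromatic] = 2·(1/2)^15 = 2^{1 − 15} = 1/16384.
By linearity of expectation: E[X] = C(21, 6) · 2^{1 − 15} = 54264 · 1/16384 = 6783/2048.
Numerically: E[X] ≈ 3.312.

E[X] = C(21,6)·2^(1−C(6,2)) = 6783/2048 ≈ 3.312.


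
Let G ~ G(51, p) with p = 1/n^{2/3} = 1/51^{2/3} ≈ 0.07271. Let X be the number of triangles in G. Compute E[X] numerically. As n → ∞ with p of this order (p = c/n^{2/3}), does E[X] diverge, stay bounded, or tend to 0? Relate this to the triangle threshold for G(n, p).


Number of potential triangles: C(51, 3) = 20825.
Each occurs with probability p³ ≈ (0.07271)³ ≈ 3.844675e-04.
By linearity: E[X] = C(51, 3)·p³ ≈ 20825 · 3.844675e-04 ≈ 8.0065.
Since α = 2/3 < 1, p = c/n^{2/3} ≫ 1/n is above the triangle threshold p ~ 1/n. Asymptotically E[X] ~ (c³/6)·n^{3(1−α)} = (1³/6)·n^{1} → ∞; triangles are abundant w.h.p.

E[X] ≈ 8.0065; in regime p = Θ(1/n^{2/3}) E[X] diverges (above the triangle threshold p ~ 1/n).


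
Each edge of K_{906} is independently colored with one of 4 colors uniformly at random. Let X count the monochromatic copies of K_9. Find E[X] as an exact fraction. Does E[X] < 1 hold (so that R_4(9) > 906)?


E[X] = C(906, 9) · 4^{1 − 36} = 1089130176400609441450 · 4^{−35} = 1089130176400609441450/1180591620717411303424.
As a reduced fraction: E[X] = 544565088200304720725/590295810358705651712 ≈ 0.92253.
Is E[X] < 1? YES.
Since E[X] < 1, there exists a 4-coloring of K_{906} with no monochromatic K_9; hence R_4(9) > 906.

E[X] = 544565088200304720725/590295810358705651712 ≈ 0.92253; E[X] < 1, so R_4(9) > 906.


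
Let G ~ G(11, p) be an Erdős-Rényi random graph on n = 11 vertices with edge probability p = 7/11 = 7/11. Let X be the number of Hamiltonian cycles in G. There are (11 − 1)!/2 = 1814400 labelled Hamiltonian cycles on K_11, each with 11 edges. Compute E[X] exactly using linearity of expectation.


K_11 has (11 − 1)!/2 = 1814400 labelled Hamiltonian cycles.
For each such Hamiltonian cycle H, let X_H = 1 if all 11 edges of H are present in G. Then P[X_H = 1] = p^{11} = (7/11)^{11} = 1977326743/285311670611.
Summing the indicators: E[X] = Σ_H E[X_H] = 1814400 · p^{11} = 1814400 · 1977326743/285311670611 = 3587661642499200/285311670611.
Numerically: E[X] ≈ 12574.5.

E[X] = 1814400 · (7/11)^{11} = 3587661642499200/285311670611 ≈ 12574.5.


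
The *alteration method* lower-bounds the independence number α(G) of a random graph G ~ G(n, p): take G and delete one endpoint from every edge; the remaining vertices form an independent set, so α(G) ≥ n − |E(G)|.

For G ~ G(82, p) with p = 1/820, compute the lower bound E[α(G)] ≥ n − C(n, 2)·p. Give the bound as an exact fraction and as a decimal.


E[|E(G)|] = C(82, 2)·p = 3321 · (1/820) = 81/20.
E[α(G)] ≥ n − E[|E(G)|] = 82 − 81/20 = 1559/20.
Numerically: ≈ 77.95000.
(This is only a lower bound; the true E[α(G)] may be larger.)

E[α(G)] ≥ 1559/20 ≈ 77.95000.


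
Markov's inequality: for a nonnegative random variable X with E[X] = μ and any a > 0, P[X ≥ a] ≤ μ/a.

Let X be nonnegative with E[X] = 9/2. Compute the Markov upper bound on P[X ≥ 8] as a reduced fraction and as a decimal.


μ = E[X] = 9/2, a = 8.
Markov: P[X ≥ 8] ≤ μ/a = (9/2)/8 = 9/16.
Numerically: ≈ 0.562500.
(Since a = 8 > μ = 4.500000, the bound 9/16 is < 1 and informative.)

P[X ≥ 8] ≤ 9/16 ≈ 0.562500.


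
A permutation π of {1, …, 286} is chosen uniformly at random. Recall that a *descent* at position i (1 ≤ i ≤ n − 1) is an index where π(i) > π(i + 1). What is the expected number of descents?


Write X = Σ X_I over i = 1, …, 285, with X_I the indicator of one descent.
There are 285 indicators.
For each fixed i, the pair (π(i), π(i+1)) is a uniformly random ordered pair of distinct values from {1, …, 286}; by symmetry P[π(i) > π(i+1)] = 1/2.
By linearity: E[X] = 285 · (1/2) = (286 − 1) · (1/2) = 285/2 ≈ 142.500000.

E[X] = 285/2 = 142.500000.


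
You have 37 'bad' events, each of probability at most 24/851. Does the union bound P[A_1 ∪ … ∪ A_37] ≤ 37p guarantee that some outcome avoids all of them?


Union bound: P[∪_{i=1}^{37} A_i] ≤ Σ_i P[A_i] ≤ 37·p = 37·(24/851) = 24/23.
Numerically: 24/23 ≈ 1.043.
Is 24/23 < 1? NO.
Since the bound 24/23 is ≥ 1, the union bound is uninformative here; it does NOT by itself certify existence.

37·p = 24/23 ≈ 1.043; existence NOT certified by the union bound.


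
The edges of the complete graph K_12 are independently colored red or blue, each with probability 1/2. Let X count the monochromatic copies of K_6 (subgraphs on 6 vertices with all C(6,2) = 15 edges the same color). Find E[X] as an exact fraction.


Let X = Σ_S X_S over the C(12, 6) = 924 subsets S of size 6, where X_S = 1 if the K_6 on S is monochromatic.
For a fixed S, the K_6 on S has C(6, 2) = 15 edges. P[all 15 edges red] = (1/2)^15, and likewise for blue, so P[monochromatic] = 2·(1/2)^15 = 2^{1 − 15} = 1/16384.
By linearity of expectation: E[X] = C(12, 6) · 2^{1 − 15} = 924 · 1/16384 = 231/4096.
Numerically: E[X] ≈ 0.05640.

E[X] = C(12,6)·2^(1−C(6,2)) = 231/4096 ≈ 0.05640.


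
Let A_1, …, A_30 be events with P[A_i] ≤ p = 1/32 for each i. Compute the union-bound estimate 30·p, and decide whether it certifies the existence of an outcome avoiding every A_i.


Union bound: P[∪_{i=1}^{30} A_i] ≤ Σ_i P[A_i] ≤ 30·p = 30·(1/32) = 15/16.
Numerically: 15/16 ≈ 0.938.
Is 15/16 < 1? YES.
Since P[∪ A_i] ≤ 15/16 < 1, the complement has P[∩ A_i^c] ≥ 1 − 15/16 = 1/16 > 0, so some outcome avoids every A_i.

30·p = 15/16 ≈ 0.938; existence CERTIFIED by the union bound.


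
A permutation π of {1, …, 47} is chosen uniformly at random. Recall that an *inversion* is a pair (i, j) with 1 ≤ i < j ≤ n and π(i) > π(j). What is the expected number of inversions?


Write X = Σ X_I over the C(47, 2) = 1081 pairs i < j, with X_I the indicator of one inversion.
There are 1081 indicators.
For each fixed pair i < j, the values π(i) and π(j) are two distinct elements of {1, …, 47} in uniformly random order; by symmetry P[π(i) > π(j)] = 1/2.
By linearity: E[X] = 1081 · (1/2) = C(47, 2) · (1/2) = 1081/2 = 1081/2 ≈ 540.500.

E[X] = 1081/2 = 540.500.


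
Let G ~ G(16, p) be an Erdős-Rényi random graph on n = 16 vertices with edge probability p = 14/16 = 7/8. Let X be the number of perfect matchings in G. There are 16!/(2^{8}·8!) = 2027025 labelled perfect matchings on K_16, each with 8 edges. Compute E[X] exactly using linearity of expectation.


K_16 has 16!/(2^{8}·8!) = 2027025 labelled perfect matchings.
For each such perfect matching H, let X_H = 1 if all 8 edges of H are present in G. Then P[X_H = 1] = p^{8} = (7/8)^{8} = 5764801/16777216.
By linearity of expectation: E[X] = Σ_H E[X_H] = 2027025 · p^{8} = 2027025 · 5764801/16777216 = 11685395747025/16777216.
Numerically: E[X] ≈ 6.965e+05.

E[X] = 2027025 · (7/8)^{8} = 11685395747025/16777216 ≈ 6.965e+05.


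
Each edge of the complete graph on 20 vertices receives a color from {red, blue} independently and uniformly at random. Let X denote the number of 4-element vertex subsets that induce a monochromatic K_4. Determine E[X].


Let X = Σ_S X_S over the C(20, 4) = 4845 subsets S of size 4, where X_S = 1 if the K_4 on S is monochromatic.
For a fixed S, the K_4 on S has C(4, 2) = 6 edges. P[all 6 edges red] = (1/2)^6, and likewise for blue, so P[monochromatic] = 2·(1/2)^6 = 2^{1 − 6} = 1/32.
By linearity: E[X] = C(20, 4) · 2^{1 − 6} = 4845 · 1/32 = 4845/32.
Numerically: E[X] ≈ 151.406250.

E[X] = C(20,4)·2^(1−C(4,2)) = 4845/32 ≈ 151.406250.


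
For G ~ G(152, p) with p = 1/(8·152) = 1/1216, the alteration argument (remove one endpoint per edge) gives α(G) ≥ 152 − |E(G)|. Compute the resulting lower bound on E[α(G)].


E[|E(G)|] = C(152, 2)·p = 11476 · (1/1216) = 151/16.
E[α(G)] ≥ n − E[|E(G)|] = 152 − 151/16 = 2281/16.
Numerically: ≈ 142.5625.
(This is only a lower bound; the true E[α(G)] may be larger.)

E[α(G)] ≥ 2281/16 ≈ 142.5625.


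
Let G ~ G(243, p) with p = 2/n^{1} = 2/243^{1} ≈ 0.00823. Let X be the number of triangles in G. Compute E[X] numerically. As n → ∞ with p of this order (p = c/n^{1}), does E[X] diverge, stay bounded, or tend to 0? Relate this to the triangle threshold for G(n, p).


Number of potential triangles: C(243, 3) = 2362041.
Each occurs with probability p³ ≈ (0.00823)³ ≈ 5.575338e-07.
By linearity: E[X] = C(243, 3)·p³ ≈ 2362041 · 5.575338e-07 ≈ 1.3169.
Here α = 1, so p = 2/n is exactly at the triangle threshold p ~ 1/n. Asymptotically E[X] → c³/6 = 2³/6 = 4/3 ≈ 1.3333, a bounded constant. In this regime the triangle count is asymptotically Poisson(c³/6).

E[X] ≈ 1.3169; in regime p = Θ(1/n^{1}) E[X] stays bounded (at the triangle threshold p ~ 1/n).


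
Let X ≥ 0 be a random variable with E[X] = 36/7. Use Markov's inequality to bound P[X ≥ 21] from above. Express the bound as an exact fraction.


μ = E[X] = 36/7, a = 21.
Markov: P[X ≥ 21] ≤ μ/a = (36/7)/21 = 12/49.
Numerically: ≈ 0.245.
(Since a = 21 > μ = 5.143, the bound 12/49 is < 1 and informative.)

P[X ≥ 21] ≤ 12/49 ≈ 0.245.


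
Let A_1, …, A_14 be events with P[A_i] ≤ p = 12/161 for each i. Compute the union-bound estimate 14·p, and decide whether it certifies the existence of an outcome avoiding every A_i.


Union bound: P[∪_{i=1}^{14} A_i] ≤ Σ_i P[A_i] ≤ 14·p = 14·(12/161) = 24/23.
Numerically: 24/23 ≈ 1.043478.
Is 24/23 < 1? NO.
Since the bound 24/23 is ≥ 1, the union bound is uninformative here; it does NOT by itself certify existence.

14·p = 24/23 ≈ 1.043478; existence NOT certified by the union bound.


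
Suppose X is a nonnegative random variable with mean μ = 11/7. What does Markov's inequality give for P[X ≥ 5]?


μ = E[X] = 11/7, a = 5.
Markov: P[X ≥ 5] ≤ μ/a = (11/7)/5 = 11/35.
Numerically: ≈ 0.314286.
(Since a = 5 > μ = 1.571429, the bound 11/35 is < 1 and informative.)

P[X ≥ 5] ≤ 11/35 ≈ 0.314286.


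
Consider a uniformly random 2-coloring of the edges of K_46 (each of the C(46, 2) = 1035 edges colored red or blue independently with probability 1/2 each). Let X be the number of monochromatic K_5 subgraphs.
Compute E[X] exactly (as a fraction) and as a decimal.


Let X = Σ_S X_S over the C(46, 5) = 1370754 subsets S of size 5, where X_S = 1 if the K_5 on S is monochromatic.
For a fixed S, the K_5 on S has C(5, 2) = 10 edges. P[all 10 edges red] = (1/2)^10, and likewise for blue, so P[monochromatic] = 2·(1/2)^10 = 2^{1 − 10} = 1/512.
By linearity of expectation: E[X] = C(46, 5) · 2^{1 − 10} = 1370754 · 1/512 = 685377/256.
Numerically: E[X] ≈ 2677.25391.

E[X] = C(46,5)·2^(1−C(5,2)) = 685377/256 ≈ 2677.25391.


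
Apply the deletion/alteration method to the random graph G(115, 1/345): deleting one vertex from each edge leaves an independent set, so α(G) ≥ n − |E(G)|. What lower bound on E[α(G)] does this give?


E[|E(G)|] = C(115, 2)·p = 6555 · (1/345) = 19.
E[α(G)] ≥ n − E[|E(G)|] = 115 − 19 = 96.
Numerically: ≈ 96.000000.
(This is only a lower bound; the true E[α(G)] may be larger.)

E[α(G)] ≥ 96 ≈ 96.000000.


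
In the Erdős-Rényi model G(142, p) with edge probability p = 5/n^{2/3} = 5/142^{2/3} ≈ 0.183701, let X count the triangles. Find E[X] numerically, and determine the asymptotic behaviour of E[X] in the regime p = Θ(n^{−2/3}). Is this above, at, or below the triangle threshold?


Number of potential triangles: C(142, 3) = 467180.
Each occurs with probability p³ ≈ (0.183701)³ ≈ 6.19916683e-03.
By linearity: E[X] = C(142, 3)·p³ ≈ 467180 · 6.19916683e-03 ≈ 2896.126761.
Since α = 2/3 < 1, p = c/n^{2/3} ≫ 1/n is above the triangle threshold p ~ 1/n. Asymptotically E[X] ~ (c³/6)·n^{3(1−α)} = (5³/6)·n^{1} → ∞; triangles are abundant w.h.p.

E[X] ≈ 2896.126761; in regime p = Θ(1/n^{2/3}) E[X] diverges (above the triangle threshold p ~ 1/n).


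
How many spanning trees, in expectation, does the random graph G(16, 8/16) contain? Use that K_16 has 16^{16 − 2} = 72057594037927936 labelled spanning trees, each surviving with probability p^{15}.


K_16 has 16^{16 − 2} = 72057594037927936 labelled spanning trees.
For each such spanning tree H, let X_H = 1 if all 15 edges of H are present in G. Then P[X_H = 1] = p^{15} = (1/2)^{15} = 1/32768.
By linearity: E[X] = Σ_H E[X_H] = 72057594037927936 · p^{15} = 72057594037927936 · 1/32768 = 2199023255552.
Numerically: E[X] ≈ 2.199e+12.

E[X] = 72057594037927936 · (1/2)^{15} = 2199023255552 ≈ 2.199e+12.


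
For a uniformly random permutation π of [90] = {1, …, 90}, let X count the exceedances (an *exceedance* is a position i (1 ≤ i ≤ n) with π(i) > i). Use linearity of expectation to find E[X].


Write X = Σ_{i=1}^{90} X_i, where X_i = 1_{π(i) > i}.
For each fixed i, π(i) is uniform over {1, …, 90} (marginal of a uniform permutation), so P[π(i) > i] = (n − i)/n. Summing: Σ_{i=1}^{90} (n − i)/n = (0 + 1 + … + 89)/90 = 90(90 − 1)/(2·90) = (90 − 1)/2.
Hence E[X] = Σ_{i=1}^{90} (90 − i)/90 = 89/2 ≈ 44.500000.

E[X] = 89/2 = 44.500000.


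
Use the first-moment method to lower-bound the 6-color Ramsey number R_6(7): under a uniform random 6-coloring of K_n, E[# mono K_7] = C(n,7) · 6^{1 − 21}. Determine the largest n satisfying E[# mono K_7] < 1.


We need C(n, 7) · 6^{1 − 21} < 1, i.e. C(n, 7) < 6^{21 − 1} = 3656158440062976.
Check values of n near the boundary:
  n = 566: C(566, 7) = 3557206237959440; 3557206237959440 < 3656158440062976? YES
  n = 567: C(567, 7) = 3601671315933933; 3601671315933933 < 3656158440062976? YES
  n = 568: C(568, 7) = 3646611956239704; 3646611956239704 < 3656158440062976? YES
  n = 569: C(569, 7) = 3692032389858348; 3692032389858348 < 3656158440062976? NO
The largest n with C(n, 7) < 3656158440062976 is n = 568 (where E[X] = 16882462760369/16926659444736 ≈ 0.9973889). Hence R_6(7) > 568, i.e. R_6(7) ≥ 569.

Largest n = 568; hence R_6(7) > 568.


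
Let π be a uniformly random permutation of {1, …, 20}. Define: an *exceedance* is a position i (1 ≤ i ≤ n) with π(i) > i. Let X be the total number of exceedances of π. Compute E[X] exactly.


Write X = Σ_{i=1}^{20} X_i, where X_i = 1_{π(i) > i}.
For each fixed i, π(i) is uniform over {1, …, 20} (marginal of a uniform permutation), so P[π(i) > i] = (n − i)/n. Summing: Σ_{i=1}^{20} (n − i)/n = (0 + 1 + … + 19)/20 = 20(20 − 1)/(2·20) = (20 − 1)/2.
Hence E[X] = Σ_{i=1}^{20} (20 − i)/20 = 19/2 ≈ 9.500.

E[X] = 19/2 = 9.500.


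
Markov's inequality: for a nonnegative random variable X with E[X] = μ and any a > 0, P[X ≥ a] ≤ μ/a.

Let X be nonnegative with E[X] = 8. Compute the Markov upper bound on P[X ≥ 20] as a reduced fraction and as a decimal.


μ = E[X] = 8, a = 20.
Markov: P[X ≥ 20] ≤ μ/a = (8)/20 = 2/5.
Numerically: ≈ 0.400000.
(Since a = 20 > μ = 8.000000, the bound 2/5 is < 1 and informative.)

P[X ≥ 20] ≤ 2/5 ≈ 0.400000.


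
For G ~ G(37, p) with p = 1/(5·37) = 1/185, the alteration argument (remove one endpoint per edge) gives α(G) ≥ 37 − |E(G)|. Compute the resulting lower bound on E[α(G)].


E[|E(G)|] = C(37, 2)·p = 666 · (1/185) = 18/5.
E[α(G)] ≥ n − E[|E(G)|] = 37 − 18/5 = 167/5.
Numerically: ≈ 33.400.
(This is only a lower bound; the true E[α(G)] may be larger.)

E[α(G)] ≥ 167/5 ≈ 33.400.


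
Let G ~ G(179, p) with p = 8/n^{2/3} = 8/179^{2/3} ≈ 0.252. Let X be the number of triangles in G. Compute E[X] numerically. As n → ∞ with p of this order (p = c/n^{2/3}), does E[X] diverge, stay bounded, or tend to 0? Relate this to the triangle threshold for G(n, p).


Number of potential triangles: C(179, 3) = 939929.
Each occurs with probability p³ ≈ (0.252)³ ≈ 1.59795e-02.
By linearity: E[X] = C(179, 3)·p³ ≈ 939929 · 1.59795e-02 ≈ 15019.620.
Since α = 2/3 < 1, p = c/n^{2/3} ≫ 1/n is above the triangle threshold p ~ 1/n. Asymptotically E[X] ~ (c³/6)·n^{3(1−α)} = (8³/6)·n^{1} → ∞; triangles are abundant w.h.p.

E[X] ≈ 15019.620; in regime p = Θ(1/n^{2/3}) E[X] diverges (above the triangle threshold p ~ 1/n).


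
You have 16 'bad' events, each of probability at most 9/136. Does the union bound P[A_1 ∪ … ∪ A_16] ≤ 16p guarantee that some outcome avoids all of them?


Union bound: P[∪_{i=1}^{16} A_i] ≤ Σ_i P[A_i] ≤ 16·p = 16·(9/136) = 18/17.
Numerically: 18/17 ≈ 1.058824.
Is 18/17 < 1? NO.
Since the bound 18/17 is ≥ 1, the union bound is uninformative here; it does NOT by itself certify existence.

16·p = 18/17 ≈ 1.058824; existence NOT certified by the union bound.
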